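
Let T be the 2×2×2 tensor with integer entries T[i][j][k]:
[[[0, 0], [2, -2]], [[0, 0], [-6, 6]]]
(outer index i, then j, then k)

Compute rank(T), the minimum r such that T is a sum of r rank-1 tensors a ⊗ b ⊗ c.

1

Lower bound: T ≠ 0 (e.g. T[0,1,0] = 2), so rank(T) ≥ 1.
Upper bound: if T = a ⊗ b ⊗ c then every fibre of T is a multiple of the corresponding factor, so read the factors off the fibres through the nonzero entry T[0,1,0] = 2.
The mode-1 fibre T[:,1,0] = [2, -6] gives a = [1, -3] (primitive direction); the mode-2 fibre T[0,:,0] = [0, 2] gives b = [0, 1]; then c[k] = T[0,1,k] / (a[0]·b[1]) = [2, -2] / 1 = [2, -2].
Expanding [1, -3] ⊗ [0, 1] ⊗ [2, -2] reproduces all 8 entries of T, so T = [1, -3] ⊗ [0, 1] ⊗ [2, -2] and rank(T) ≤ 1.
These bounds meet, so rank(T) = 1.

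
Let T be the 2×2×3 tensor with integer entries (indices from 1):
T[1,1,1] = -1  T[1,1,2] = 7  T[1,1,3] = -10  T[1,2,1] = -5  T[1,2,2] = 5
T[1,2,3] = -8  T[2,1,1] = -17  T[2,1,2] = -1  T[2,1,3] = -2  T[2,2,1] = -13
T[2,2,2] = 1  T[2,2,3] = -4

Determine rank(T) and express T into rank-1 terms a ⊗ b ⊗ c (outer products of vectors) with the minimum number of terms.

Lower bound: the mode-1 unfolding of T (rows indexed by i, columns by (j,k) = (1,1), (1,2), (1,3), (2,1), (2,2), (2,3)) is [[-1, 7, -10, -5, 5, -8], [-17, -1, -2, -13, 1, -4]].
There the 2×2 minor on rows i ∈ {1, 2}, columns (j,k) ∈ {(1,1), (1,2)} is det [[-1, 7], [-17, -1]] = 120 ≠ 0, so this unfolding has rank ≥ 2; CP rank is at least every unfolding rank, so rank(T) ≥ 2. (This is only a lower bound: in general the CP rank may exceed every unfolding rank, so we still need to exhibit 2 rank-1 terms summing to T.)
Upper bound — finding two terms. Write S_k = T[:,:,k] for the frontal slices: S₁ = [[-1, -5], [-17, -13]], S₂ = [[7, 5], [-1, 1]], S₃ = [[-10, -8], [-2, -4]].
If T = a₁ ⊗ b₁ ⊗ c₁ + a₂ ⊗ b₂ ⊗ c₂ then each S_k = c₁[k]·a₁b₁ᵀ + c₂[k]·a₂b₂ᵀ. S₁ and S₂ are linearly independent, so a₁b₁ᵀ and a₂b₂ᵀ must span the same plane of matrices: they are the rank-1 matrices of the form x·S₁ + y·S₂.
det(x·S₁ + y·S₂) is −72·x² − 12·xy + 12·y² = (-12)·(3·x − y)(2·x + y), vanishing at (x:y) = (1:3) and (1:-2).
M₁ = S₁ + 3·S₂ = [[20, 10], [-20, -10]] = 10·[1, -1][2, 1]ᵀ and M₂ = S₁ − 2·S₂ = [[-15, -15], [-15, -15]] = (-15)·[1, 1][1, 1]ᵀ, so take a₁ = [1, -1], b₁ = [2, 1], a₂ = [1, 1], b₂ = [1, 1].
Each slice is an integer combination of E₁ = a₁b₁ᵀ and E₂ = a₂b₂ᵀ: S₁ = 4·E₁ − 9·E₂, S₂ = 2·E₁ + 3·E₂, S₃ = −2·E₁ − 6·E₂; reading off coefficients, c₁ = [4, 2, -2] and c₂ = [-9, 3, -6].
Hence T = [1, -1] ⊗ [2, 1] ⊗ [4, 2, -2] + [1, 1] ⊗ [1, 1] ⊗ [-9, 3, -6], so rank(T) ≤ 2.
These bounds meet, so rank(T) = 2.
Check entry T[1,2,2] = 5: (1)·(1)·(2) + (1)·(1)·(3) = 5.

rank(T) = 2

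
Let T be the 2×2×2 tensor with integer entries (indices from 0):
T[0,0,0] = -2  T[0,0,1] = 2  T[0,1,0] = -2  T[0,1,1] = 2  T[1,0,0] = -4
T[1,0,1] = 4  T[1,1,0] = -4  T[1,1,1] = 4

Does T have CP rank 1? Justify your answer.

If T = a ⊗ b ⊗ c then every fibre of T is a multiple of the corresponding factor, so read the factors off the fibres through the nonzero entry T[0,0,0] = -2.
The mode-1 fibre T[:,0,0] = [-2, -4] gives a = [1, 2] (primitive direction); the mode-2 fibre T[0,:,0] = [-2, -2] gives b = [1, 1]; then c[k] = T[0,0,k] / (a[0]·b[0]) = [-2, 2] / 1 = [-2, 2].
Expanding [1, 2] ⊗ [1, 1] ⊗ [-2, 2] reproduces all 8 entries of T, so T = [1, 2] ⊗ [1, 1] ⊗ [-2, 2] and rank(T) ≤ 1.
Equivalently every frontal slice T[:,:,k] is c[k] times the rank-1 matrix [1, 2] ⊗ [1, 1]. So T has rank 1 (it is nonzero).

Yes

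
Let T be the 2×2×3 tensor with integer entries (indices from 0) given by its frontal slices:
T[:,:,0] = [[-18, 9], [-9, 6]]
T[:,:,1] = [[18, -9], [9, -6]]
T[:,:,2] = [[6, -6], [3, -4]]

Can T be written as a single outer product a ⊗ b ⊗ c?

No

The mode-3 unfolding of T (rows indexed by k, columns by (i,j) = (0,0), (0,1), (1,0), (1,1)) is [[-18, 9, -9, 6], [18, -9, 9, -6], [6, -6, 3, -4]].
There the 2×2 minor on rows k ∈ {0, 2}, columns (i,j) ∈ {(0,0), (0,1)} is det [[-18, 9], [6, -6]] = 54 ≠ 0, so this unfolding has rank ≥ 2; CP rank is at least every unfolding rank, so rank(T) ≥ 2.
In particular rank(T) ≥ 2 > 1, so T is not rank-1.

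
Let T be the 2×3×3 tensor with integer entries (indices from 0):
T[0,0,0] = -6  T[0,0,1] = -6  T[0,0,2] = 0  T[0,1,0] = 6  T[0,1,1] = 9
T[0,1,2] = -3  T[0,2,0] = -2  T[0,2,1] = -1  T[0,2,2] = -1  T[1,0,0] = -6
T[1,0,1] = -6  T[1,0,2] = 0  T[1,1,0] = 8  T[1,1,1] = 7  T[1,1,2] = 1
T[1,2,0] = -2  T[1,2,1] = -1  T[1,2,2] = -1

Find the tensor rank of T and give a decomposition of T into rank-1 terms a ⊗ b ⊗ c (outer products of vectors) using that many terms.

Lower bound: the mode-2 unfolding of T (rows indexed by j, columns by (i,k) = (0,0), (0,1), (0,2), (1,0), (1,1), (1,2)) is [[-6, -6, 0, -6, -6, 0], [6, 9, -3, 8, 7, 1], [-2, -1, -1, -2, -1, -1]].
There the 3×3 minor on rows j ∈ {0, 1, 2}, columns (i,k) ∈ {(0,0), (0,1), (1,0)} is det [[-6, -6, -6], [6, 9, 8], [-2, -1, -2]] = 12 ≠ 0, so this unfolding has rank ≥ 3; CP rank is at least every unfolding rank, so rank(T) ≥ 3. (This is only a lower bound: in general the CP rank may exceed every unfolding rank, so we still need to exhibit 3 rank-1 terms summing to T.)
Upper bound: T is a sum of 3 rank-1 terms, T = (0, 1) ⊗ (0, 1, 0) ⊗ (2, -2, 4) + (1, 1) ⊗ (1, -2, 0) ⊗ (-2, -4, 2) + (1, 1) ⊗ (2, -1, 1) ⊗ (-2, -1, -1) (one valid choice — decompositions are not unique — normalised so each a, b is primitive with positive first nonzero entry; check it by expanding all entries), so rank(T) ≤ 3.
These bounds meet, so rank(T) = 3.
Check entry T[0,1,2] = -3: (0)·(1)·(4) + (1)·(-2)·(2) + (1)·(-1)·(-1) = -3.

rank(T) = 3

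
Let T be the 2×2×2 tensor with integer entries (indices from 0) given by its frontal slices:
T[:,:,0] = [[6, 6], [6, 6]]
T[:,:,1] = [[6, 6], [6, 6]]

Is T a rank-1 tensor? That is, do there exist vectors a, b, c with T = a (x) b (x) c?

Yes

If T = a (x) b (x) c then every fibre of T is a multiple of the corresponding factor, so read the factors off the fibres through the nonzero entry T[0,0,0] = 6.
The mode-1 fibre T[:,0,0] = [6, 6] gives a = [1, 1] (primitive direction); the mode-2 fibre T[0,:,0] = [6, 6] gives b = [1, 1]; then c[k] = T[0,0,k] / (a[0]·b[0]) = [6, 6] / 1 = [6, 6].
Expanding [1, 1] (x) [1, 1] (x) [6, 6] reproduces all 8 entries of T, so T = [1, 1] (x) [1, 1] (x) [6, 6] and rank(T) ≤ 1.
Equivalently every frontal slice T[:,:,k] is c[k] times the rank-1 matrix [1, 1] (x) [1, 1]. So T has rank 1 (it is nonzero).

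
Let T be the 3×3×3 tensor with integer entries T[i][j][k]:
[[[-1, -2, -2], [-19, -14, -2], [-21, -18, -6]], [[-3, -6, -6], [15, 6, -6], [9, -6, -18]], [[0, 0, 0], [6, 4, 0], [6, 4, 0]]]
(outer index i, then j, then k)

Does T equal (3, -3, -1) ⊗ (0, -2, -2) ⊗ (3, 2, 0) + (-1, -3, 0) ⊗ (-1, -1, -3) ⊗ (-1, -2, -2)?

Reconstruct entrywise from the claimed factors. For example, T[2,2,0] = 6 and Σₗ aₗ[2]bₗ[2]cₗ[0] = (-1)·(-2)·(3) + (0)·(-3)·(-1) = 6; checking all 27 entries, every one matches. The claim holds.

Yes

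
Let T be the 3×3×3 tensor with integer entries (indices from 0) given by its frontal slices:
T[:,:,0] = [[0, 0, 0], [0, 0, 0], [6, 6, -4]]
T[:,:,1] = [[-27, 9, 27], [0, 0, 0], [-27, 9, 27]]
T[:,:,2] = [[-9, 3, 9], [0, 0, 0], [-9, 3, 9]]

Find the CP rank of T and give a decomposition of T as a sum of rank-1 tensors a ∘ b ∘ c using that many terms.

Lower bound: the mode-3 unfolding of T (rows indexed by k, columns by (i,j) = (0,0), (0,1), (0,2), (1,0), (1,1), (1,2), (2,0), (2,1), (2,2)) is [[0, 0, 0, 0, 0, 0, 6, 6, -4], [-27, 9, 27, 0, 0, 0, -27, 9, 27], [-9, 3, 9, 0, 0, 0, -9, 3, 9]].
There the 2×2 minor on rows k ∈ {0, 1}, columns (i,j) ∈ {(0,0), (2,0)} is det [[0, 6], [-27, -27]] = 162 ≠ 0, so this unfolding has rank ≥ 2; CP rank is at least every unfolding rank, so rank(T) ≥ 2. (Flattening ranks never certify an upper bound on CP rank; for that we must actually write T with 2 rank-1 terms.)
Upper bound — finding two terms. Write S_k = T[:,:,k] for the frontal slices: S₀ = [[0, 0, 0], [0, 0, 0], [6, 6, -4]], S₁ = [[-27, 9, 27], [0, 0, 0], [-27, 9, 27]], S₂ = [[-9, 3, 9], [0, 0, 0], [-9, 3, 9]].
If T = a₁ ∘ b₁ ∘ c₁ + a₂ ∘ b₂ ∘ c₂ then each S_k = c₁[k]·a₁b₁ᵀ + c₂[k]·a₂b₂ᵀ. S₀ and S₁ are linearly independent, so a₁b₁ᵀ and a₂b₂ᵀ must span the same plane of matrices: they are the rank-1 matrices of the form x·S₀ + y·S₁.
The 2×2 minor of x·S₀ + y·S₁ on rows {0,2}, columns {0,1} is −216·xy = (-216)·(y)(x), vanishing at (x:y) = (1:0) and (0:1).
M₁ = S₀ = [[0, 0, 0], [0, 0, 0], [6, 6, -4]] = 2·(0, 0, 1)(3, 3, -2)ᵀ and M₂ = S₁ = [[-27, 9, 27], [0, 0, 0], [-27, 9, 27]] = (-9)·(1, 0, 1)(3, -1, -3)ᵀ, so take a₁ = (0, 0, 1), b₁ = (3, 3, -2), a₂ = (1, 0, 1), b₂ = (3, -1, -3).
Each slice is an integer combination of E₁ = a₁b₁ᵀ and E₂ = a₂b₂ᵀ: S₀ = 2·E₁, S₁ = −9·E₂, S₂ = −3·E₂; reading off coefficients, c₁ = (2, 0, 0) and c₂ = (0, -9, -3).
Hence T = (0, 0, 1) ∘ (3, 3, -2) ∘ (2, 0, 0) + (1, 0, 1) ∘ (3, -1, -3) ∘ (0, -9, -3), so rank(T) ≤ 2.
These bounds meet, so rank(T) = 2.
Check entry T[0,2,1] = 27: (0)·(-2)·(0) + (1)·(-3)·(-9) = 27.

rank(T) = 2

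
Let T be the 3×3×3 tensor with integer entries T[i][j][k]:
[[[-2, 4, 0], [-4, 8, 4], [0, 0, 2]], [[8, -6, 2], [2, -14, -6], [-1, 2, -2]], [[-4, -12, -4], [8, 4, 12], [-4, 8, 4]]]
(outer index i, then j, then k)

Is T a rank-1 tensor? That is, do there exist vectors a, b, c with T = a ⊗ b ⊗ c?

The mode-2 unfolding of T (rows indexed by j, columns by (i,k) = (0,0), (0,1), (0,2), (1,0), (1,1), (1,2), (2,0), (2,1), (2,2)) is [[-2, 4, 0, 8, -6, 2, -4, -12, -4], [-4, 8, 4, 2, -14, -6, 8, 4, 12], [0, 0, 2, -1, 2, -2, -4, 8, 4]].
There the 3×3 minor on rows j ∈ {0, 1, 2}, columns (i,k) ∈ {(0,0), (0,2), (1,0)} is det [[-2, 0, 8], [-4, 4, 2], [0, 2, -1]] = -48 ≠ 0, so this unfolding has rank ≥ 3; CP rank is at least every unfolding rank, so rank(T) ≥ 3.
In particular rank(T) ≥ 3 > 1, so T is not rank-1.

No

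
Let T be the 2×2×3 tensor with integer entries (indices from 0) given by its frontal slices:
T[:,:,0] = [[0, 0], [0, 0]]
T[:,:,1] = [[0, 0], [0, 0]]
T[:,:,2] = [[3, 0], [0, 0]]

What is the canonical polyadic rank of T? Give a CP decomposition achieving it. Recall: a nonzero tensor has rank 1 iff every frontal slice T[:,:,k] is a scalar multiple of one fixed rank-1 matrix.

rank(T) = 1

Lower bound: T ≠ 0 (e.g. T[0,0,2] = 3), so rank(T) ≥ 1.
Upper bound: if T = a ∘ b ∘ c then every fibre of T is a multiple of the corresponding factor, so read the factors off the fibres through the nonzero entry T[0,0,2] = 3.
The mode-1 fibre T[:,0,2] = [3, 0] gives a = [1, 0] (primitive direction); the mode-2 fibre T[0,:,2] = [3, 0] gives b = [1, 0]; then c[k] = T[0,0,k] / (a[0]·b[0]) = [0, 0, 3] / 1 = [0, 0, 3].
Expanding [1, 0] ∘ [1, 0] ∘ [0, 0, 3] reproduces all 12 entries of T, so T = [1, 0] ∘ [1, 0] ∘ [0, 0, 3] and rank(T) ≤ 1.
These bounds meet, so rank(T) = 1.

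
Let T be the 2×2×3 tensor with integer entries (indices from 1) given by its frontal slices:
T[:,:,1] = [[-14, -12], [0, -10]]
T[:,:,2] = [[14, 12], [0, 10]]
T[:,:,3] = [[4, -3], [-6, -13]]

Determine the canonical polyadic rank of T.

2

Lower bound: the mode-2 unfolding of T (rows indexed by j, columns by (i,k) = (1,1), (1,2), (1,3), (2,1), (2,2), (2,3)) is [[-14, 14, 4, 0, 0, -6], [-12, 12, -3, -10, 10, -13]].
There the 2×2 minor on rows j ∈ {1, 2}, columns (i,k) ∈ {(1,1), (1,3)} is det [[-14, 4], [-12, -3]] = 90 ≠ 0, so this unfolding has rank ≥ 2; CP rank is at least every unfolding rank, so rank(T) ≥ 2. (This is only a lower bound: in general the CP rank may exceed every unfolding rank, so we still need to exhibit 2 rank-1 terms summing to T.)
Upper bound — finding two terms. Write S_k = T[:,:,k] for the frontal slices: S₁ = [[-14, -12], [0, -10]], S₂ = [[14, 12], [0, 10]], S₃ = [[4, -3], [-6, -13]].
If T = a₁ ∘ b₁ ∘ c₁ + a₂ ∘ b₂ ∘ c₂ then each S_k = c₁[k]·a₁b₁ᵀ + c₂[k]·a₂b₂ᵀ. S₁ and S₃ are linearly independent, so a₁b₁ᵀ and a₂b₂ᵀ must span the same plane of matrices: they are the rank-1 matrices of the form x·S₁ + y·S₃.
det(x·S₁ + y·S₃) is 140·x² + 70·xy − 70·y² = 70·(2·x − y)(x + y), vanishing at (x:y) = (1:2) and (1:-1).
M₁ = S₁ + 2·S₃ = [[-6, -18], [-12, -36]] = (-6)·[1, 2][1, 3]ᵀ and M₂ = S₁ − S₃ = [[-18, -9], [6, 3]] = (-3)·[3, -1][2, 1]ᵀ, so take a₁ = [1, 2], b₁ = [1, 3], a₂ = [3, -1], b₂ = [2, 1].
Each slice is an integer combination of E₁ = a₁b₁ᵀ and E₂ = a₂b₂ᵀ: S₁ = −2·E₁ − 2·E₂, S₂ = 2·E₁ + 2·E₂, S₃ = −2·E₁ + E₂; reading off coefficients, c₁ = [-2, 2, -2] and c₂ = [-2, 2, 1].
Hence T = [1, 2] ∘ [1, 3] ∘ [-2, 2, -2] + [3, -1] ∘ [2, 1] ∘ [-2, 2, 1], so rank(T) ≤ 2.
These bounds meet, so rank(T) = 2.
Check entry T[2,2,2] = 10: (2)·(3)·(2) + (-1)·(1)·(2) = 10.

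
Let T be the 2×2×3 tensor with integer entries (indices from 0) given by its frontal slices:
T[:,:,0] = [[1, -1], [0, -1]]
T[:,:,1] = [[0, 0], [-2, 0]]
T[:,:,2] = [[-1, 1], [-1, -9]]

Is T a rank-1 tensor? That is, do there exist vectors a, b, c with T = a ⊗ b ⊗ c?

The mode-3 unfolding of T (rows indexed by k, columns by (i,j) = (0,0), (0,1), (1,0), (1,1)) is [[1, -1, 0, -1], [0, 0, -2, 0], [-1, 1, -1, -9]].
There the 3×3 minor on rows k ∈ {0, 1, 2}, columns (i,j) ∈ {(0,0), (1,0), (1,1)} is det [[1, 0, -1], [0, -2, 0], [-1, -1, -9]] = 20 ≠ 0, so this unfolding has rank ≥ 3; CP rank is at least every unfolding rank, so rank(T) ≥ 3.
In particular rank(T) ≥ 3 > 1, so T is not rank-1.

No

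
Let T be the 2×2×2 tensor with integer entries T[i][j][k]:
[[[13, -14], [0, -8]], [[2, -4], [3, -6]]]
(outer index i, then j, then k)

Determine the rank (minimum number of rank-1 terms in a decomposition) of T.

Lower bound: the mode-1 unfolding of T (rows indexed by i, columns by (j,k) = (0,0), (0,1), (1,0), (1,1)) is [[13, -14, 0, -8], [2, -4, 3, -6]].
There the 2×2 minor on rows i ∈ {0, 1}, columns (j,k) ∈ {(0,0), (0,1)} is det [[13, -14], [2, -4]] = -24 ≠ 0, so this unfolding has rank ≥ 2; CP rank is at least every unfolding rank, so rank(T) ≥ 2. (Unfolding ranks only ever bound the CP rank from below — rank(T) can be strictly larger than all of them — so the matching upper bound has to come from an explicit 2-term decomposition.)
Upper bound — finding two terms. Write S_k = T[:,:,k] for the frontal slices: S₀ = [[13, 0], [2, 3]], S₁ = [[-14, -8], [-4, -6]].
If T = a₁ ⊗ b₁ ⊗ c₁ + a₂ ⊗ b₂ ⊗ c₂ then each S_k = c₁[k]·a₁b₁ᵀ + c₂[k]·a₂b₂ᵀ. S₀ and S₁ are linearly independent, so a₁b₁ᵀ and a₂b₂ᵀ must span the same plane of matrices: they are the rank-1 matrices of the form x·S₀ + y·S₁.
det(x·S₀ + y·S₁) is 39·x² − 104·xy + 52·y² = 13·(3·x − 2·y)(x − 2·y), vanishing at (x:y) = (2:3) and (2:1).
M₁ = 2·S₀ + 3·S₁ = [[-16, -24], [-8, -12]] = (-4)·[2, 1][2, 3]ᵀ and M₂ = 2·S₀ + S₁ = [[12, -8], [0, 0]] = 4·[1, 0][3, -2]ᵀ, so take a₁ = [2, 1], b₁ = [2, 3], a₂ = [1, 0], b₂ = [3, -2].
Each slice is an integer combination of E₁ = a₁b₁ᵀ and E₂ = a₂b₂ᵀ: S₀ = E₁ + 3·E₂, S₁ = −2·E₁ − 2·E₂; reading off coefficients, c₁ = [1, -2] and c₂ = [3, -2].
Hence T = [2, 1] ⊗ [2, 3] ⊗ [1, -2] + [1, 0] ⊗ [3, -2] ⊗ [3, -2], so rank(T) ≤ 2.
These bounds meet, so rank(T) = 2.

2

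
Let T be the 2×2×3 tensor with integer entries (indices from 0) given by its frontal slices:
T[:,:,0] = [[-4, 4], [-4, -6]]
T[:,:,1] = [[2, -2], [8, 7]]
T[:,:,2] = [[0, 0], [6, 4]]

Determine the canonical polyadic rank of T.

2

Lower bound: in the mode-1 unfolding of T (rows indexed by i, columns by (j,k)) the 2×2 minor on rows i ∈ {0, 1}, columns (j,k) ∈ {(0,0), (0,1)} is det [[-4, 2], [-4, 8]] = -24 ≠ 0, so that unfolding has rank ≥ 2 and hence rank(T) ≥ 2 (CP rank is at least every unfolding rank, though it can be larger).
Upper bound: with S_k = T[:,:,k], the two rank-1 terms a₁b₁ᵀ, a₂b₂ᵀ are the rank-1 members of the pencil x·S₀ + y·S₁.
det(x·S₀ + y·S₁) is 40·x² − 80·xy + 30·y² = 10·(2·x − 3·y)(2·x − y), vanishing at (x:y) = (3:2) and (1:2).
M₁ = 3·S₀ + 2·S₁ = [[-8, 8], [4, -4]] = (-4)·(2, -1)(1, -1)ᵀ and M₂ = S₀ + 2·S₁ = [[0, 0], [12, 8]] = 4·(0, 1)(3, 2)ᵀ, so take a₁ = (2, -1), b₁ = (1, -1), a₂ = (0, 1), b₂ = (3, 2).
Each slice is an integer combination of E₁ = a₁b₁ᵀ and E₂ = a₂b₂ᵀ: S₀ = −2·E₁ − 2·E₂, S₁ = E₁ + 3·E₂, S₂ = 2·E₂; reading off coefficients, c₁ = (-2, 1, 0) and c₂ = (-2, 3, 2).
Hence T = (2, -1) ⊗ (1, -1) ⊗ (-2, 1, 0) + (0, 1) ⊗ (3, 2) ⊗ (-2, 3, 2), so rank(T) ≤ 2.
These bounds meet, so rank(T) = 2.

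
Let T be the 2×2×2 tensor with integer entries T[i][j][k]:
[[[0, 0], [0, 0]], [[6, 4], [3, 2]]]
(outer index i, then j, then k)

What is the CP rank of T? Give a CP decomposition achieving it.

Lower bound: T ≠ 0 (e.g. T[1,0,0] = 6), so rank(T) ≥ 1.
Upper bound: if T = a ⊗ b ⊗ c then every fibre of T is a multiple of the corresponding factor, so read the factors off the fibres through the nonzero entry T[1,0,0] = 6.
The mode-1 fibre T[:,0,0] = [0, 6] gives a = (0, 1) (primitive direction); the mode-2 fibre T[1,:,0] = [6, 3] gives b = (2, 1); then c[k] = T[1,0,k] / (a[1]·b[0]) = [6, 4] / 2 = (3, 2).
Expanding (0, 1) ⊗ (2, 1) ⊗ (3, 2) reproduces all 8 entries of T, so T = (0, 1) ⊗ (2, 1) ⊗ (3, 2) and rank(T) ≤ 1.
These bounds meet, so rank(T) = 1.

rank(T) = 1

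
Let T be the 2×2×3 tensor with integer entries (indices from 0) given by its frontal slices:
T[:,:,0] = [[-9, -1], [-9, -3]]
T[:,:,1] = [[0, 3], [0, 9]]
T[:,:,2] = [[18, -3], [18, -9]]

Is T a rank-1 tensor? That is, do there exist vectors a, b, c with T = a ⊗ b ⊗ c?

The mode-2 unfolding of T (rows indexed by j, columns by (i,k) = (0,0), (0,1), (0,2), (1,0), (1,1), (1,2)) is [[-9, 0, 18, -9, 0, 18], [-1, 3, -3, -3, 9, -9]].
There the 2×2 minor on rows j ∈ {0, 1}, columns (i,k) ∈ {(0,0), (0,1)} is det [[-9, 0], [-1, 3]] = -27 ≠ 0, so this unfolding has rank ≥ 2; CP rank is at least every unfolding rank, so rank(T) ≥ 2.
In particular rank(T) ≥ 2 > 1, so T is not rank-1.

No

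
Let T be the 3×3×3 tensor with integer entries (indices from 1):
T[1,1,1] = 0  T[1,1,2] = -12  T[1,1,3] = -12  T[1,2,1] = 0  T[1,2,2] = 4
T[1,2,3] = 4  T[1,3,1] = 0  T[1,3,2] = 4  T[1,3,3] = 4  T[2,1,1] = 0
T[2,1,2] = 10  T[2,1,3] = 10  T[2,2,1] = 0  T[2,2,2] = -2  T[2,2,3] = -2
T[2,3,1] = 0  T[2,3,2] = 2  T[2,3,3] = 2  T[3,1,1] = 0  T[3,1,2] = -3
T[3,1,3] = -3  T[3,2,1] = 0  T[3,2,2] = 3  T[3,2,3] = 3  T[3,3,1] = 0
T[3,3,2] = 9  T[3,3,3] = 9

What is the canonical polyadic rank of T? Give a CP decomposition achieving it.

Lower bound: the mode-1 unfolding of T (rows indexed by i, columns by (j,k) = (1,1), (1,2), (1,3), (2,1), (2,2), (2,3), (3,1), (3,2), (3,3)) is [[0, -12, -12, 0, 4, 4, 0, 4, 4], [0, 10, 10, 0, -2, -2, 0, 2, 2], [0, -3, -3, 0, 3, 3, 0, 9, 9]].
There the 2×2 minor on rows i ∈ {1, 2}, columns (j,k) ∈ {(1,2), (2,2)} is det [[-12, 4], [10, -2]] = -16 ≠ 0, so this unfolding has rank ≥ 2; CP rank is at least every unfolding rank, so rank(T) ≥ 2. (Flattening ranks never certify an upper bound on CP rank; for that we must actually write T with 2 rank-1 terms.)
Upper bound — finding two terms. Every mode-3 slice of T is a multiple of one matrix: T[:,:,k] = c[k]·M with c = [0, 1, 1] and M = [[-12, 4, 4], [10, -2, 2], [-3, 3, 9]] (rows indexed by i, columns by j). So it suffices to write M as a sum of two rank-1 matrices.
The columns of M satisfy (column 1) = −4·(column 2) + (column 3), so splitting by columns, M = [4, -2, 3][-4, 1, 0]ᵀ + [4, 2, 9][1, 0, 1]ᵀ.
Hence T = [4, -2, 3] ⊗ [-4, 1, 0] ⊗ [0, 1, 1] + [4, 2, 9] ⊗ [1, 0, 1] ⊗ [0, 1, 1], so rank(T) ≤ 2.
These bounds meet, so rank(T) = 2.

rank(T) = 2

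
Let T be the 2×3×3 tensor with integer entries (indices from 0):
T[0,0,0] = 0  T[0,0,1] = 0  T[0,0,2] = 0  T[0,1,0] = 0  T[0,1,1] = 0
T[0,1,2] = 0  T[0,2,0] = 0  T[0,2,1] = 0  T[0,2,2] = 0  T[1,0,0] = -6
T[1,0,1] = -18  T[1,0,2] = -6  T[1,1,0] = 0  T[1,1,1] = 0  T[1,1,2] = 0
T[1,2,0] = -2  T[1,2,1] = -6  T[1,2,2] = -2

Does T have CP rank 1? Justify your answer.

Yes

If T = a (x) b (x) c then every fibre of T is a multiple of the corresponding factor, so read the factors off the fibres through the nonzero entry T[1,0,0] = -6.
The mode-1 fibre T[:,0,0] = [0, -6] gives a = [0, 1] (primitive direction); the mode-2 fibre T[1,:,0] = [-6, 0, -2] gives b = [3, 0, 1]; then c[k] = T[1,0,k] / (a[1]·b[0]) = [-6, -18, -6] / 3 = [-2, -6, -2].
Expanding [0, 1] (x) [3, 0, 1] (x) [-2, -6, -2] reproduces all 18 entries of T, so T = [0, 1] (x) [3, 0, 1] (x) [-2, -6, -2] and rank(T) ≤ 1.
Equivalently every frontal slice T[:,:,k] is c[k] times the rank-1 matrix [0, 1] (x) [3, 0, 1]. So T has rank 1 (it is nonzero).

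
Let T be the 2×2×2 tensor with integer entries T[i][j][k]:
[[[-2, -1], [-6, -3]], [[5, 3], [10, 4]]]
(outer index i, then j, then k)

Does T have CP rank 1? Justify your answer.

No

The mode-1 unfolding of T (rows indexed by i, columns by (j,k) = (0,0), (0,1), (1,0), (1,1)) is [[-2, -1, -6, -3], [5, 3, 10, 4]].
There the 2×2 minor on rows i ∈ {0, 1}, columns (j,k) ∈ {(0,0), (0,1)} is det [[-2, -1], [5, 3]] = -1 ≠ 0, so this unfolding has rank ≥ 2; CP rank is at least every unfolding rank, so rank(T) ≥ 2.
In particular rank(T) ≥ 2 > 1, so T is not rank-1.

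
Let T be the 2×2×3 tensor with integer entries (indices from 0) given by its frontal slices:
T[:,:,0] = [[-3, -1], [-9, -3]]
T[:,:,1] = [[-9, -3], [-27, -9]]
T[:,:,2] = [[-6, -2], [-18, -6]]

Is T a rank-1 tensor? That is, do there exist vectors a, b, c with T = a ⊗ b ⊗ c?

Yes

If T = a ⊗ b ⊗ c then every fibre of T is a multiple of the corresponding factor, so read the factors off the fibres through the nonzero entry T[0,0,0] = -3.
The mode-1 fibre T[:,0,0] = [-3, -9] gives a = [1, 3] (primitive direction); the mode-2 fibre T[0,:,0] = [-3, -1] gives b = [3, 1]; then c[k] = T[0,0,k] / (a[0]·b[0]) = [-3, -9, -6] / 3 = [-1, -3, -2].
Expanding [1, 3] ⊗ [3, 1] ⊗ [-1, -3, -2] reproduces all 12 entries of T, so T = [1, 3] ⊗ [3, 1] ⊗ [-1, -3, -2] and rank(T) ≤ 1.
Equivalently every frontal slice T[:,:,k] is c[k] times the rank-1 matrix [1, 3] ⊗ [3, 1]. So T has rank 1 (it is nonzero).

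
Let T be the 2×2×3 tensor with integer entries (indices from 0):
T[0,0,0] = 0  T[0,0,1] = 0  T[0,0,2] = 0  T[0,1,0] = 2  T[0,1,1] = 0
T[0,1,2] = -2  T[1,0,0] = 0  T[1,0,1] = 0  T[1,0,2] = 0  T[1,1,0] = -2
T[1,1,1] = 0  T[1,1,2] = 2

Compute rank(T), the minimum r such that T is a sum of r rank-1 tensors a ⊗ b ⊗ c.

Lower bound: T ≠ 0 (e.g. T[0,1,0] = 2), so rank(T) ≥ 1.
Upper bound: if T = a ⊗ b ⊗ c then every fibre of T is a multiple of the corresponding factor, so read the factors off the fibres through the nonzero entry T[0,1,0] = 2.
The mode-1 fibre T[:,1,0] = [2, -2] gives a = [1, -1] (primitive direction); the mode-2 fibre T[0,:,0] = [0, 2] gives b = [0, 1]; then c[k] = T[0,1,k] / (a[0]·b[1]) = [2, 0, -2] / 1 = [2, 0, -2].
Expanding [1, -1] ⊗ [0, 1] ⊗ [2, 0, -2] reproduces all 12 entries of T, so T = [1, -1] ⊗ [0, 1] ⊗ [2, 0, -2] and rank(T) ≤ 1.
These bounds meet, so rank(T) = 1.

1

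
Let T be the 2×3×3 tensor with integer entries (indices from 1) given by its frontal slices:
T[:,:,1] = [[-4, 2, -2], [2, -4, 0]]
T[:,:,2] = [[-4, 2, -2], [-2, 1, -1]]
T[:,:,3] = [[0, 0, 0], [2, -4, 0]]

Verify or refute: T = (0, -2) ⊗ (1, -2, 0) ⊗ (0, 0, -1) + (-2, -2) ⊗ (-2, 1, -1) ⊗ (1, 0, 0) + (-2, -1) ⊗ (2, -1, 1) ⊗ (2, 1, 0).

No

Reconstruct entry (2,1,1) from the claimed factors: Σₗ aₗ[2]bₗ[1]cₗ[1] = (-2)·(1)·(0) + (-2)·(-2)·(1) + (-1)·(2)·(2) = 0, but T[2,1,1] = 2. The claim is false.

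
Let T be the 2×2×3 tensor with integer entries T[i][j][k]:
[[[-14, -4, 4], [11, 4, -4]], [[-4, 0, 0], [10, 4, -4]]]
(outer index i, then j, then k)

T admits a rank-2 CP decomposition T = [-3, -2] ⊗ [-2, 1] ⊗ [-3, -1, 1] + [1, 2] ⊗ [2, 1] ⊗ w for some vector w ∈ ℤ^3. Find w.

w = [2, 1, -1]

Subtract the known terms from T to get the rank-1 residual R = [1, 2] ⊗ [2, 1] ⊗ w, so R[i,j,k] = a[i]·b[j]·w[k]. Pick indices with nonzero a[0]·b[0] = (1)·(2) = 2. Only the fibre through (0,0,·) is needed: R[0,0,:] = T[0,0,:] − Σₗ aₗ[0]bₗ[0]cₗ = [-14, -4, 4] − (-3)·(-2)·[-3, -1, 1] = [4, 2, -2]. Then w[k] = R[0,0,k] / 2 for each k, giving w = [4, 2, -2] / 2 = [2, 1, -1].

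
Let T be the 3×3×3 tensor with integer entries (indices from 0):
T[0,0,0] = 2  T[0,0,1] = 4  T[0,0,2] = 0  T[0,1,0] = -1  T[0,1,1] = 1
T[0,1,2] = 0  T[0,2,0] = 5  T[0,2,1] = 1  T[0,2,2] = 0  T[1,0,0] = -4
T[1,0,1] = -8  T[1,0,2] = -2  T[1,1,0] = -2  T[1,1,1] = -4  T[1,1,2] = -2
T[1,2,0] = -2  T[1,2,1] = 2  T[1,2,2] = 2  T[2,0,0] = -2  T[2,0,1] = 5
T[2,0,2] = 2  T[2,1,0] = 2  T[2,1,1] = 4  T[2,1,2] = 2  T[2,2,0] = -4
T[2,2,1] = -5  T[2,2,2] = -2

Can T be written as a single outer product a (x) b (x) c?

No

The mode-2 unfolding of T (rows indexed by j, columns by (i,k) = (0,0), (0,1), (0,2), (1,0), (1,1), (1,2), (2,0), (2,1), (2,2)) is [[2, 4, 0, -4, -8, -2, -2, 5, 2], [-1, 1, 0, -2, -4, -2, 2, 4, 2], [5, 1, 0, -2, 2, 2, -4, -5, -2]].
There the 3×3 minor on rows j ∈ {0, 1, 2}, columns (i,k) ∈ {(0,0), (0,1), (1,0)} is det [[2, 4, -4], [-1, 1, -2], [5, 1, -2]] = -24 ≠ 0, so this unfolding has rank ≥ 3; CP rank is at least every unfolding rank, so rank(T) ≥ 3.
In particular rank(T) ≥ 3 > 1, so T is not rank-1.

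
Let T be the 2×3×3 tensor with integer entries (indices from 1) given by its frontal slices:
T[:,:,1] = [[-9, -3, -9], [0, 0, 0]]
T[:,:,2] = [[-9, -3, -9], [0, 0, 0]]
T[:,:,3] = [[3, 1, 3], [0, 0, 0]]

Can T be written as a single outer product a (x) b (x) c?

Yes

If T = a (x) b (x) c then every fibre of T is a multiple of the corresponding factor, so read the factors off the fibres through the nonzero entry T[1,1,1] = -9.
The mode-1 fibre T[:,1,1] = [-9, 0] gives a = [1, 0] (primitive direction); the mode-2 fibre T[1,:,1] = [-9, -3, -9] gives b = [3, 1, 3]; then c[k] = T[1,1,k] / (a[1]·b[1]) = [-9, -9, 3] / 3 = [-3, -3, 1].
Expanding [1, 0] (x) [3, 1, 3] (x) [-3, -3, 1] reproduces all 18 entries of T, so T = [1, 0] (x) [3, 1, 3] (x) [-3, -3, 1] and rank(T) ≤ 1.
Equivalently every frontal slice T[:,:,k] is c[k] times the rank-1 matrix [1, 0] (x) [3, 1, 3]. So T has rank 1 (it is nonzero).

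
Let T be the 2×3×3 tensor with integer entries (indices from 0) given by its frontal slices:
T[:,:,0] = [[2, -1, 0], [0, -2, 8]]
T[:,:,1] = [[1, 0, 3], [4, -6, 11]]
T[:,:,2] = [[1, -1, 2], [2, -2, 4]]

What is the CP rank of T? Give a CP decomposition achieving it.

Lower bound: the mode-3 unfolding of T (rows indexed by k, columns by (i,j) = (0,0), (0,1), (0,2), (1,0), (1,1), (1,2)) is [[2, -1, 0, 0, -2, 8], [1, 0, 3, 4, -6, 11], [1, -1, 2, 2, -2, 4]].
There the 3×3 minor on rows k ∈ {0, 1, 2}, columns (i,j) ∈ {(0,0), (0,1), (0,2)} is det [[2, -1, 0], [1, 0, 3], [1, -1, 2]] = 5 ≠ 0, so this unfolding has rank ≥ 3; CP rank is at least every unfolding rank, so rank(T) ≥ 3. (This is only a lower bound: in general the CP rank may exceed every unfolding rank, so we still need to exhibit 3 rank-1 terms summing to T.)
Upper bound: T is a sum of 3 rank-1 terms, T = [1, -2] ∘ [1, 0, -2] ∘ [1, 1, 0] + [1, -1] ∘ [2, -2, -1] ∘ [0, -1, 0] + [1, 2] ∘ [1, -1, 2] ∘ [1, 2, 1] (written with every a and b primitive with positive leading entry and the scale carried by c; CP decompositions are not unique, and this one is verified by expanding entrywise), so rank(T) ≤ 3.
These bounds meet, so rank(T) = 3.

rank(T) = 3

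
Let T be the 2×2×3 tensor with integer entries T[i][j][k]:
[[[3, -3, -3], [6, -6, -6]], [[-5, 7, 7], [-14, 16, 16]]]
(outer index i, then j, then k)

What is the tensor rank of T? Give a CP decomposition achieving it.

rank(T) = 2

Lower bound: in the mode-1 unfolding of T (rows indexed by i, columns by (j,k)) the 2×2 minor on rows i ∈ {0, 1}, columns (j,k) ∈ {(0,0), (0,1)} is det [[3, -3], [-5, 7]] = 6 ≠ 0, so that unfolding has rank ≥ 2 and hence rank(T) ≥ 2 (CP rank is at least every unfolding rank, though it can be larger).
Upper bound: with S_k = T[:,:,k], the two rank-1 terms a₁b₁ᵀ, a₂b₂ᵀ are the rank-1 members of the pencil x·S₀ + y·S₁.
det(x·S₀ + y·S₁) is −12·x² + 18·xy − 6·y² = (-6)·(2·x − y)(x − y), vanishing at (x:y) = (1:2) and (1:1).
M₁ = S₀ + 2·S₁ = [[-3, -6], [9, 18]] = (-3)·[1, -3][1, 2]ᵀ and M₂ = S₀ + S₁ = [[0, 0], [2, 2]] = 2·[0, 1][1, 1]ᵀ, so take a₁ = [1, -3], b₁ = [1, 2], a₂ = [0, 1], b₂ = [1, 1].
Each slice is an integer combination of E₁ = a₁b₁ᵀ and E₂ = a₂b₂ᵀ: S₀ = 3·E₁ + 4·E₂, S₁ = −3·E₁ − 2·E₂, S₂ = −3·E₁ − 2·E₂; reading off coefficients, c₁ = [3, -3, -3] and c₂ = [4, -2, -2].
Hence T = [1, -3] ⊗ [1, 2] ⊗ [3, -3, -3] + [0, 1] ⊗ [1, 1] ⊗ [4, -2, -2], so rank(T) ≤ 2.
These bounds meet, so rank(T) = 2.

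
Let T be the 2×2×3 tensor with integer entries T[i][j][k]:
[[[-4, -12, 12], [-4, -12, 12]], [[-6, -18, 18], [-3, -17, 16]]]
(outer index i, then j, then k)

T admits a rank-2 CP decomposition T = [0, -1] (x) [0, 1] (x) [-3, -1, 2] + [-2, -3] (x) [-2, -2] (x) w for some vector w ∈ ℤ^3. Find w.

w = [-1, -3, 3]

Subtract the known terms from T to get the rank-1 residual R = [-2, -3] (x) [-2, -2] (x) w, so R[i,j,k] = a[i]·b[j]·w[k]. Pick indices with nonzero a[0]·b[0] = (-2)·(-2) = 4. Only the fibre through (0,0,·) is needed: R[0,0,:] = T[0,0,:] − Σₗ aₗ[0]bₗ[0]cₗ = [-4, -12, 12] − (0)·(0)·[-3, -1, 2] = [-4, -12, 12]. Then w[k] = R[0,0,k] / 4 for each k, giving w = [-4, -12, 12] / 4 = [-1, -3, 3].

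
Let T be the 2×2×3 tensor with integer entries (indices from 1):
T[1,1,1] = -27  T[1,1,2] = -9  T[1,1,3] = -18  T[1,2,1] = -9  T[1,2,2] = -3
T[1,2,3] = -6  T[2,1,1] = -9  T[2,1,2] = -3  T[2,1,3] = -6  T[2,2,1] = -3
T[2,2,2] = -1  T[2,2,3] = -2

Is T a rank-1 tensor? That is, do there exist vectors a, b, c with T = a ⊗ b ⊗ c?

Yes

If T = a ⊗ b ⊗ c then every fibre of T is a multiple of the corresponding factor, so read the factors off the fibres through the nonzero entry T[1,1,1] = -27.
The mode-1 fibre T[:,1,1] = [-27, -9] gives a = [3, 1] (primitive direction); the mode-2 fibre T[1,:,1] = [-27, -9] gives b = [3, 1]; then c[k] = T[1,1,k] / (a[1]·b[1]) = [-27, -9, -18] / 9 = [-3, -1, -2].
Expanding [3, 1] ⊗ [3, 1] ⊗ [-3, -1, -2] reproduces all 12 entries of T, so T = [3, 1] ⊗ [3, 1] ⊗ [-3, -1, -2] and rank(T) ≤ 1.
Equivalently every frontal slice T[:,:,k] is c[k] times the rank-1 matrix [3, 1] ⊗ [3, 1]. So T has rank 1 (it is nonzero).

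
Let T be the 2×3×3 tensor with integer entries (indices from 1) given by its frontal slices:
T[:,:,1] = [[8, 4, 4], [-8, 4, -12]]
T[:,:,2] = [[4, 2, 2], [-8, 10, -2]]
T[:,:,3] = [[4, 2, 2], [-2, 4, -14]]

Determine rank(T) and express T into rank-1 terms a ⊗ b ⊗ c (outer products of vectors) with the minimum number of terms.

rank(T) = 3

Lower bound: the mode-3 unfolding of T (rows indexed by k, columns by (i,j) = (1,1), (1,2), (1,3), (2,1), (2,2), (2,3)) is [[8, 4, 4, -8, 4, -12], [4, 2, 2, -8, 10, -2], [4, 2, 2, -2, 4, -14]].
There the 3×3 minor on rows k ∈ {1, 2, 3}, columns (i,j) ∈ {(1,1), (2,1), (2,2)} is det [[8, -8, 4], [4, -8, 10], [4, -2, 4]] = -192 ≠ 0, so this unfolding has rank ≥ 3; CP rank is at least every unfolding rank, so rank(T) ≥ 3. (Flattening ranks never certify an upper bound on CP rank; for that we must actually write T with 3 rank-1 terms.)
Upper bound: T is a sum of 3 rank-1 terms, T = [0, 1] ⊗ [0, 1, -1] ⊗ [8, 8, 8] + [0, 1] ⊗ [1, -1, -2] ⊗ [0, -4, 2] + [1, -1] ⊗ [2, 1, 1] ⊗ [4, 2, 2] (one valid choice — decompositions are not unique — normalised so each a, b is primitive with positive first nonzero entry; check it by expanding all entries), so rank(T) ≤ 3.
These bounds meet, so rank(T) = 3.
Check entry T[1,1,3] = 4: (0)·(0)·(8) + (0)·(1)·(2) + (1)·(2)·(2) = 4.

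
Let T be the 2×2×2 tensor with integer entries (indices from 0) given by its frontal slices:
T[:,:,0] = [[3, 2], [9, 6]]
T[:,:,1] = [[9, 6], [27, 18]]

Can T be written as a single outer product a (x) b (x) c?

If T = a (x) b (x) c then every fibre of T is a multiple of the corresponding factor, so read the factors off the fibres through the nonzero entry T[0,0,0] = 3.
The mode-1 fibre T[:,0,0] = [3, 9] gives a = [1, 3] (primitive direction); the mode-2 fibre T[0,:,0] = [3, 2] gives b = [3, 2]; then c[k] = T[0,0,k] / (a[0]·b[0]) = [3, 9] / 3 = [1, 3].
Expanding [1, 3] (x) [3, 2] (x) [1, 3] reproduces all 8 entries of T, so T = [1, 3] (x) [3, 2] (x) [1, 3] and rank(T) ≤ 1.
Equivalently every frontal slice T[:,:,k] is c[k] times the rank-1 matrix [1, 3] (x) [3, 2]. So T has rank 1 (it is nonzero).

Yes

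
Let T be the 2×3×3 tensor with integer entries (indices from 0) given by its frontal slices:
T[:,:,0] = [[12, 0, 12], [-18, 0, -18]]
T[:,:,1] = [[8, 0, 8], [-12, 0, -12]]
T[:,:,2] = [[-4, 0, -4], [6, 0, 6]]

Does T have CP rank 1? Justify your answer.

The mode-1 fibre T[:,0,0] = [12, -18] gives a = [2, -3] (primitive direction); the mode-2 fibre T[0,:,0] = [12, 0, 12] gives b = [1, 0, 1]; then c[k] = T[0,0,k] / (a[0]·b[0]) = [12, 8, -4] / 2 = [6, 4, -2].
Expanding [2, -3] (x) [1, 0, 1] (x) [6, 4, -2] reproduces all 18 entries of T, so T = [2, -3] (x) [1, 0, 1] (x) [6, 4, -2] and rank(T) ≤ 1.
Equivalently every frontal slice T[:,:,k] is c[k] times the rank-1 matrix [2, -3] (x) [1, 0, 1]. So T has rank 1 (it is nonzero).

Yes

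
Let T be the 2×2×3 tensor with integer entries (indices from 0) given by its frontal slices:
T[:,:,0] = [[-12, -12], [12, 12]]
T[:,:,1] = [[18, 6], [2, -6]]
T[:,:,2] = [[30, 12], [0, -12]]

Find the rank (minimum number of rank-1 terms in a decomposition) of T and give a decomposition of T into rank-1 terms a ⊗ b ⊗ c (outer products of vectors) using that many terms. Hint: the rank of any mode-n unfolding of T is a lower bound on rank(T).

rank(T) = 2

Lower bound: the mode-1 unfolding of T (rows indexed by i, columns by (j,k) = (0,0), (0,1), (0,2), (1,0), (1,1), (1,2)) is [[-12, 18, 30, -12, 6, 12], [12, 2, 0, 12, -6, -12]].
There the 2×2 minor on rows i ∈ {0, 1}, columns (j,k) ∈ {(0,0), (0,1)} is det [[-12, 18], [12, 2]] = -240 ≠ 0, so this unfolding has rank ≥ 2; CP rank is at least every unfolding rank, so rank(T) ≥ 2. (Flattening ranks never certify an upper bound on CP rank; for that we must actually write T with 2 rank-1 terms.)
Upper bound — finding two terms. Write S_k = T[:,:,k] for the frontal slices: S₀ = [[-12, -12], [12, 12]], S₁ = [[18, 6], [2, -6]], S₂ = [[30, 12], [0, -12]].
If T = a₁ ⊗ b₁ ⊗ c₁ + a₂ ⊗ b₂ ⊗ c₂ then each S_k = c₁[k]·a₁b₁ᵀ + c₂[k]·a₂b₂ᵀ. S₀ and S₁ are linearly independent, so a₁b₁ᵀ and a₂b₂ᵀ must span the same plane of matrices: they are the rank-1 matrices of the form x·S₀ + y·S₁.
det(x·S₀ + y·S₁) is 240·xy − 120·y² = 120·(2·x − y)(y), vanishing at (x:y) = (1:2) and (1:0).
M₁ = S₀ + 2·S₁ = [[24, 0], [16, 0]] = 8·[3, 2][1, 0]ᵀ and M₂ = S₀ = [[-12, -12], [12, 12]] = (-12)·[1, -1][1, 1]ᵀ, so take a₁ = [3, 2], b₁ = [1, 0], a₂ = [1, -1], b₂ = [1, 1].
Each slice is an integer combination of E₁ = a₁b₁ᵀ and E₂ = a₂b₂ᵀ: S₀ = −12·E₂, S₁ = 4·E₁ + 6·E₂, S₂ = 6·E₁ + 12·E₂; reading off coefficients, c₁ = [0, 4, 6] and c₂ = [-12, 6, 12].
Hence T = [3, 2] ⊗ [1, 0] ⊗ [0, 4, 6] + [1, -1] ⊗ [1, 1] ⊗ [-12, 6, 12], so rank(T) ≤ 2.
These bounds meet, so rank(T) = 2.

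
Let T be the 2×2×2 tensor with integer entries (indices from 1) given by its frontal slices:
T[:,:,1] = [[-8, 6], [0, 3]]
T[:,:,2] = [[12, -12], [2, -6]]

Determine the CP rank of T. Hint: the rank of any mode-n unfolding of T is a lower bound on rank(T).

Lower bound: the mode-3 unfolding of T (rows indexed by k, columns by (i,j) = (1,1), (1,2), (2,1), (2,2)) is [[-8, 6, 0, 3], [12, -12, 2, -6]].
There the 2×2 minor on rows k ∈ {1, 2}, columns (i,j) ∈ {(1,1), (1,2)} is det [[-8, 6], [12, -12]] = 24 ≠ 0, so this unfolding has rank ≥ 2; CP rank is at least every unfolding rank, so rank(T) ≥ 2. (Flattening ranks never certify an upper bound on CP rank; for that we must actually write T with 2 rank-1 terms.)
Upper bound — finding two terms. Write S_k = T[:,:,k] for the frontal slices: S₁ = [[-8, 6], [0, 3]], S₂ = [[12, -12], [2, -6]].
If T = a₁ ⊗ b₁ ⊗ c₁ + a₂ ⊗ b₂ ⊗ c₂ then each S_k = c₁[k]·a₁b₁ᵀ + c₂[k]·a₂b₂ᵀ. S₁ and S₂ are linearly independent, so a₁b₁ᵀ and a₂b₂ᵀ must span the same plane of matrices: they are the rank-1 matrices of the form x·S₁ + y·S₂.
det(x·S₁ + y·S₂) is −24·x² + 72·xy − 48·y² = (-24)·(x − 2·y)(x − y), vanishing at (x:y) = (2:1) and (1:1).
M₁ = 2·S₁ + S₂ = [[-4, 0], [2, 0]] = (-2)·[2, -1][1, 0]ᵀ and M₂ = S₁ + S₂ = [[4, -6], [2, -3]] = [2, 1][2, -3]ᵀ, so take a₁ = [2, -1], b₁ = [1, 0], a₂ = [2, 1], b₂ = [2, -3].
Each slice is an integer combination of E₁ = a₁b₁ᵀ and E₂ = a₂b₂ᵀ: S₁ = −2·E₁ − E₂, S₂ = 2·E₁ + 2·E₂; reading off coefficients, c₁ = [-2, 2] and c₂ = [-1, 2].
Hence T = [2, -1] ⊗ [1, 0] ⊗ [-2, 2] + [2, 1] ⊗ [2, -3] ⊗ [-1, 2], so rank(T) ≤ 2.
These bounds meet, so rank(T) = 2.
Check entry T[1,2,1] = 6: (2)·(0)·(-2) + (2)·(-3)·(-1) = 6.

2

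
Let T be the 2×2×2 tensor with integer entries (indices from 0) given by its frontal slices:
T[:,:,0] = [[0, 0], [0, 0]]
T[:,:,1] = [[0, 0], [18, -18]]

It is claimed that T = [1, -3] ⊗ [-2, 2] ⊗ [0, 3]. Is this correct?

Reconstruct entry (0,0,1) from the claimed factors: Σₗ aₗ[0]bₗ[0]cₗ[1] = (1)·(-2)·(3) = -6, but T[0,0,1] = 0. The claim is false.

No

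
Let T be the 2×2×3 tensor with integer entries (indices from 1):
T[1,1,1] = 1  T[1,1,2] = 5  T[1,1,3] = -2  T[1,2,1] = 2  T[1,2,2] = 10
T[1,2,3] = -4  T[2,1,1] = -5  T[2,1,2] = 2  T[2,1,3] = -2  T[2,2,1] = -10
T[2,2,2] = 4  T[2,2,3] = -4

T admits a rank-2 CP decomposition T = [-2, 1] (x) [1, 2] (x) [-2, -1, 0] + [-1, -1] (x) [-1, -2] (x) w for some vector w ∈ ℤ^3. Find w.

w = [-3, 3, -2]

Subtract the known terms from T to get the rank-1 residual R = [-1, -1] (x) [-1, -2] (x) w, so R[i,j,k] = a[i]·b[j]·w[k]. Pick indices with nonzero a[1]·b[1] = (-1)·(-1) = 1. Only the fibre through (1,1,·) is needed: R[1,1,:] = T[1,1,:] − Σₗ aₗ[1]bₗ[1]cₗ = [1, 5, -2] − (-2)·(1)·[-2, -1, 0] = [-3, 3, -2]. Then w[k] = R[1,1,k] / 1 for each k, giving w = [-3, 3, -2] / 1 = [-3, 3, -2].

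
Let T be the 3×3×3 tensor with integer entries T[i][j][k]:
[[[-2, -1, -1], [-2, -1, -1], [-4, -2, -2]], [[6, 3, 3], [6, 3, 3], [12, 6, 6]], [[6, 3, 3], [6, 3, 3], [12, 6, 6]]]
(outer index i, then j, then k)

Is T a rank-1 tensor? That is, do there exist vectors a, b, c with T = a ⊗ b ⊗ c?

Yes

If T = a ⊗ b ⊗ c then every fibre of T is a multiple of the corresponding factor, so read the factors off the fibres through the nonzero entry T[0,0,0] = -2.
The mode-1 fibre T[:,0,0] = [-2, 6, 6] gives a = [1, -3, -3] (primitive direction); the mode-2 fibre T[0,:,0] = [-2, -2, -4] gives b = [1, 1, 2]; then c[k] = T[0,0,k] / (a[0]·b[0]) = [-2, -1, -1] / 1 = [-2, -1, -1].
Expanding [1, -3, -3] ⊗ [1, 1, 2] ⊗ [-2, -1, -1] reproduces all 27 entries of T, so T = [1, -3, -3] ⊗ [1, 1, 2] ⊗ [-2, -1, -1] and rank(T) ≤ 1.
Equivalently every frontal slice T[:,:,k] is c[k] times the rank-1 matrix [1, -3, -3] ⊗ [1, 1, 2]. So T has rank 1 (it is nonzero).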